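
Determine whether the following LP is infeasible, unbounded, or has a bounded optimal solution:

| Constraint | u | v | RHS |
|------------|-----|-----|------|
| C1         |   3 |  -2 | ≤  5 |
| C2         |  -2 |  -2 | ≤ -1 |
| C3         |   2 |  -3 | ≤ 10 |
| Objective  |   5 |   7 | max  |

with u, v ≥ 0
Feasible point: (0, 1) satisfies every constraint, so the LP is feasible.
Direction d = (0, 1): for each constraint row a, a·d ≤ 0 —
  (3)(0) + (-2)(1) = -2 ≤ 0
  (-2)(0) + (-2)(1) = -2 ≤ 0
  (2)(0) + (-3)(1) = -3 ≤ 0
and d ≥ 0, so (0, 1) + t·d stays feasible for every t ≥ 0. Along this ray z = 5u + 7v changes by 7 per unit t, so z → +∞.

Unbounded: there is a feasible ray along which z → +∞.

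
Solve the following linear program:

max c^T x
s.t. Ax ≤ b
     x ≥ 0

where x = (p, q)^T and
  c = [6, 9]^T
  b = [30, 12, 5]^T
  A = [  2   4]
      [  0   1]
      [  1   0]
Each vertex is the intersection of two constraint boundaries that also satisfies all remaining constraints:
  p = 0 and q = 0 → (0, 0)
  p = 5 and q = 0 → (5, 0)
  2p + 4q = 30 and p = 5 → (5, 5)
  2p + 4q = 30 and p = 0 → (0, 7.5)

Evaluating z = 6p + 9q at each vertex:
  (0, 0): z = 0
  (5, 0): z = 30
  (5, 5): z = 75
  (0, 7.5): z = 67.5

The maximum is at (5, 5) with z = 75.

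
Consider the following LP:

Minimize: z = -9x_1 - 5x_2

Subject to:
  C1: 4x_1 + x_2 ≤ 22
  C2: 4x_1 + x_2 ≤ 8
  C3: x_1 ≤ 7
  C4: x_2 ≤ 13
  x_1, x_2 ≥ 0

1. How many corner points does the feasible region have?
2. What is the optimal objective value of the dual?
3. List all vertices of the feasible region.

1. 3
2. -40 (by strong duality, equal to the primal optimum)
3. (0, 0), (2, 0), (0, 8)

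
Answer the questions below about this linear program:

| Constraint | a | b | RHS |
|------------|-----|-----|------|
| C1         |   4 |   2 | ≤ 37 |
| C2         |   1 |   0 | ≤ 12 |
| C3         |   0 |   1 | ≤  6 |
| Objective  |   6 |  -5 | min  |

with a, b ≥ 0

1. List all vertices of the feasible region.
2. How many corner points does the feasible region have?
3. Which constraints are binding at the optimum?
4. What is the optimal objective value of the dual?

1. (0, 0), (9.25, 0), (6.25, 6), (0, 6)
2. 4
3. C3, a ≥ 0
4. -30 (by strong duality, equal to the primal optimum)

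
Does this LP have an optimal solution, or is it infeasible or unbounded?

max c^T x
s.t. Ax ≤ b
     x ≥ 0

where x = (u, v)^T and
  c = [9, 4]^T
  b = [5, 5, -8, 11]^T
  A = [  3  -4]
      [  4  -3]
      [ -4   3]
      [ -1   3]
One constraint requires 4u - 3v ≤ 5, while the constraint -4u + 3v ≤ -8 is equivalent to 4u - 3v ≥ 8. Together they would need 8 ≤ 4u - 3v ≤ 5, which is impossible since 8 > 5. No point satisfies all constraints.

The feasible region is empty; the LP is infeasible.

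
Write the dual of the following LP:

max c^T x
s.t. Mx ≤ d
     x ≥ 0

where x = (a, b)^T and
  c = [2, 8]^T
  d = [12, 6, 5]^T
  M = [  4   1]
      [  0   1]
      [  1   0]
Minimize: z = 12y1 + 6y2 + 5y3

Subject to:
  C1: -4y1 - y3 ≤ -2
  C2: -y1 - y2 ≤ -8
  y1, y2, y3 ≥ 0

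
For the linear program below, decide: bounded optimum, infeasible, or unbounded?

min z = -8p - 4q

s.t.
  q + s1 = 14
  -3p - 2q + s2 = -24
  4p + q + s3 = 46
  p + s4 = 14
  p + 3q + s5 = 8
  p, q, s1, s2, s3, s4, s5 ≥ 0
The point (8, 0) satisfies every constraint, so the LP is feasible; the constraints give p ≤ 14 and q ≤ 14, which with p, q ≥ 0 keep the feasible region inside a bounded box. A feasible, bounded LP attains a finite optimum at a vertex.

Evaluating z = -8p - 4q at each vertex:
  (8, 0): z = -64

Bounded optimum: z* = -64 at (8, 0).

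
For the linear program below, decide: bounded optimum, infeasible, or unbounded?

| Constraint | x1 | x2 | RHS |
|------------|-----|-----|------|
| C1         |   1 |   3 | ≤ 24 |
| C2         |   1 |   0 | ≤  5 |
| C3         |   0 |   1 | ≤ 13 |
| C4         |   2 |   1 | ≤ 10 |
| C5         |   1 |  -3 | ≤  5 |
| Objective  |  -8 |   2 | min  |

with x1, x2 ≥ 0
The point (5, 0) satisfies every constraint, so the LP is feasible; the constraints give x1 ≤ 5 and x2 ≤ 13, which with x1, x2 ≥ 0 keep the feasible region inside a bounded box. A feasible, bounded LP attains a finite optimum at a vertex.

Evaluating z = -8x1 + 2x2 at each vertex:
  (0, 0): z = 0
  (5, 0): z = -40
  (1.2, 7.6): z = 5.6
  (0, 8): z = 16

Bounded optimum: z* = -40 at (5, 0).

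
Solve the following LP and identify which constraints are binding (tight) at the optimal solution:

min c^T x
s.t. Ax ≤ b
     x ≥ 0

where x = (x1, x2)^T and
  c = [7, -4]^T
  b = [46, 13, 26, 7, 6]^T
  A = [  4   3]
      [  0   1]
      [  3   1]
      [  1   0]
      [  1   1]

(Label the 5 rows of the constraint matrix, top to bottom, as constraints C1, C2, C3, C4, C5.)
Optimal: x1 = 0, x2 = 6
Slack at optimum:
  C1: slack = 28
  C2: slack = 7
  C3: slack = 20
  C4: slack = 7
  C5: slack = 0 (binding)
  x1 ≥ 0: x1 = 0 (binding)
  x2 ≥ 0: x2 = 6
Binding constraints: C5, x1 ≥ 0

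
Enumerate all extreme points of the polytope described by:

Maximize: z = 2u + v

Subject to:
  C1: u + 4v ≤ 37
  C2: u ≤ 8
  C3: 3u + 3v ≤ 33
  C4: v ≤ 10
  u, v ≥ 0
Each vertex is the intersection of two constraint boundaries that also satisfies all remaining constraints:
  u = 0 and v = 0 → (0, 0)
  u = 8 and v = 0 → (8, 0)
  u = 8 and 3u + 3v = 33 → (8, 3)
  u + 4v = 37 and 3u + 3v = 33 → (2.333, 8.667)
  u + 4v = 37 and u = 0 → (0, 9.25)

Vertices: (0, 0), (8, 0), (8, 3), (2.333, 8.667), (0, 9.25)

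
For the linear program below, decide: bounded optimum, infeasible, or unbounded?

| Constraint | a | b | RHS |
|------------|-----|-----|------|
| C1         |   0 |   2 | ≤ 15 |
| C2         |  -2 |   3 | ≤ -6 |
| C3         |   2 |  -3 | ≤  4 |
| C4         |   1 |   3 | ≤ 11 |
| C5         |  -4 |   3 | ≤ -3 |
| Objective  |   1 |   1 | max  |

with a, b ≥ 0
C3 requires 2a - 3b ≤ 4, while C2 (-2a + 3b ≤ -6) is equivalent to 2a - 3b ≥ 6. Together they would need 6 ≤ 2a - 3b ≤ 4, which is impossible since 6 > 4. No point satisfies all constraints.

Infeasible: no point satisfies all constraints simultaneously.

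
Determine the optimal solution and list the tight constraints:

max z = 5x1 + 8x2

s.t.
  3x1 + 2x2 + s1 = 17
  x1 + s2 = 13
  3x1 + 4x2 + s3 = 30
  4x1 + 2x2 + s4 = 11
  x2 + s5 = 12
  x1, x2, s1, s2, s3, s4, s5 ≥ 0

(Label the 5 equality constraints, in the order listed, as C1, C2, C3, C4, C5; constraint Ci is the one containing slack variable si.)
Optimal: x1 = 0, x2 = 5.5
Binding: C4, x1 ≥ 0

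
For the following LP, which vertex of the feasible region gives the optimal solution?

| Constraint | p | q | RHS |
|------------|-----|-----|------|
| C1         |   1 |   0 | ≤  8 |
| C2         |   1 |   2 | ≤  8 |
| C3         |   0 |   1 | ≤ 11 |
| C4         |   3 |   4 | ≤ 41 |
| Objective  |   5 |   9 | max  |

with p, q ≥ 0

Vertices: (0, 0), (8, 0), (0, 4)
(8, 0) with z = 40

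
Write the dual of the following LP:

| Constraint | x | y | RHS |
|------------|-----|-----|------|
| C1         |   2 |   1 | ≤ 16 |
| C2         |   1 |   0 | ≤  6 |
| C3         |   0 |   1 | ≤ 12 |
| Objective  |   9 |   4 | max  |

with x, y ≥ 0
Minimize: z = 16y1 + 6y2 + 12y3

Subject to:
  C1: -2y1 - y2 ≤ -9
  C2: -y1 - y3 ≤ -4
  y1, y2, y3 ≥ 0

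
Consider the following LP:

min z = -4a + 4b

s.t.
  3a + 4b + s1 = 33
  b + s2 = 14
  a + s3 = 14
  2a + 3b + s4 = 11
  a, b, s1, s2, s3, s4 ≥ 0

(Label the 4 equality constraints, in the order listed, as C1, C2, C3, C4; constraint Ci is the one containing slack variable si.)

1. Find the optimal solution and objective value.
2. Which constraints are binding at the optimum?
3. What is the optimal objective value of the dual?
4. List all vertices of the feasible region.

1. a = 5.5, b = 0, z = -22
2. C4, b ≥ 0
3. -22 (by strong duality, equal to the primal optimum)
4. (0, 0), (5.5, 0), (0, 3.667)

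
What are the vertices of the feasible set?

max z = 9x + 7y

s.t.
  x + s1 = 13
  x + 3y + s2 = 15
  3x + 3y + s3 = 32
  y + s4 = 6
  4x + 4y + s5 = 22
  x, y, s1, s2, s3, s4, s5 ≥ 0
Each vertex is the intersection of two constraint boundaries that also satisfies all remaining constraints:
  x = 0 and y = 0 → (0, 0)
  4x + 4y = 22 and y = 0 → (5.5, 0)
  x + 3y = 15 and 4x + 4y = 22 → (0.75, 4.75)
  x + 3y = 15 and x = 0 → (0, 5)

Vertices: (0, 0), (5.5, 0), (0.75, 4.75), (0, 5)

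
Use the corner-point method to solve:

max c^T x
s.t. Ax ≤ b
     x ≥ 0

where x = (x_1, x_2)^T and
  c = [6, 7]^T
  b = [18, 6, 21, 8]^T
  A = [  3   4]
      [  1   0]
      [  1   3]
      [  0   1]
x_1 = 6, x_2 = 0, z = 36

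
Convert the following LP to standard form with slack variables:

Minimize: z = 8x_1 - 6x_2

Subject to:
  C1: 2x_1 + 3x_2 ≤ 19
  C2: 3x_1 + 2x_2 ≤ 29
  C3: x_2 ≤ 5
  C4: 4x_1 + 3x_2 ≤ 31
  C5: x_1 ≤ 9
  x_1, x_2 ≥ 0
min z = 8x_1 - 6x_2

s.t.
  2x_1 + 3x_2 + s1 = 19
  3x_1 + 2x_2 + s2 = 29
  x_2 + s3 = 5
  4x_1 + 3x_2 + s4 = 31
  x_1 + s5 = 9
  x_1, x_2, s1, s2, s3, s4, s5 ≥ 0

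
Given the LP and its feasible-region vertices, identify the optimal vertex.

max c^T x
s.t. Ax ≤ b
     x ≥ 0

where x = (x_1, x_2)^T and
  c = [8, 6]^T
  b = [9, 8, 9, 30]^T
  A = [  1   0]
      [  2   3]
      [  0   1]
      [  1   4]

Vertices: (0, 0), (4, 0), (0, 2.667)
Evaluating z = 8x_1 + 6x_2 at each vertex:
  (0, 0): z = 0
  (4, 0): z = 32
  (0, 2.667): z = 16

The largest value is z = 32, attained at (4, 0).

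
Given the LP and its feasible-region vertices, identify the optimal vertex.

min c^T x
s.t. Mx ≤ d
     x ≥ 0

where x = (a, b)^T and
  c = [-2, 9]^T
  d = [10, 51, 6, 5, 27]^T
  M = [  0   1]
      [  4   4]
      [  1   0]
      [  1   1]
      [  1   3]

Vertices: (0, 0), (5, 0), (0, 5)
(5, 0) with z = -10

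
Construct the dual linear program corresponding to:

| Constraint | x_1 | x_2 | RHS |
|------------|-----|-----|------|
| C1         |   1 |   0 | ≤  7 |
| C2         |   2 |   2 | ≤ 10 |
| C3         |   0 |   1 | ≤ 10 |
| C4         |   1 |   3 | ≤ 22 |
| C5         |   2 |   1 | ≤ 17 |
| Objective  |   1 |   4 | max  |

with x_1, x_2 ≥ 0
Minimize: z = 7y1 + 10y2 + 10y3 + 22y4 + 17y5

Subject to:
  C1: -y1 - 2y2 - y4 - 2y5 ≤ -1
  C2: -2y2 - y3 - 3y4 - y5 ≤ -4
  y1, y2, y3, y4, y5 ≥ 0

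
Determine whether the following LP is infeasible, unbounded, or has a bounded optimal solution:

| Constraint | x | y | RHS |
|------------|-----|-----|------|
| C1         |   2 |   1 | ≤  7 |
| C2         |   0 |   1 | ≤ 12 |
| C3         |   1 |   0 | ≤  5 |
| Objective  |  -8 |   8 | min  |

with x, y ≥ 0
The point (3.5, 0) satisfies every constraint, so the LP is feasible; the constraints give x ≤ 5 and y ≤ 12, which with x, y ≥ 0 keep the feasible region inside a bounded box. A feasible, bounded LP attains a finite optimum at a vertex.

Evaluating z = -8x + 8y at each vertex:
  (0, 0): z = 0
  (3.5, 0): z = -28
  (0, 7): z = 56

Feasible with finite optimum z* = -28 at (3.5, 0).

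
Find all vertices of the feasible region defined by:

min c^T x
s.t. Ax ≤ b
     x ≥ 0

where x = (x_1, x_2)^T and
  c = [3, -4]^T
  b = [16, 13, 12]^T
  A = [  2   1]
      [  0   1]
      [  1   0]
Each vertex is the intersection of two constraint boundaries that also satisfies all remaining constraints:
  x_1 = 0 and x_2 = 0 → (0, 0)
  2x_1 + x_2 = 16 and x_2 = 0 → (8, 0)
  2x_1 + x_2 = 16 and x_2 = 13 → (1.5, 13)
  x_2 = 13 and x_1 = 0 → (0, 13)

Vertices: (0, 0), (8, 0), (1.5, 13), (0, 13)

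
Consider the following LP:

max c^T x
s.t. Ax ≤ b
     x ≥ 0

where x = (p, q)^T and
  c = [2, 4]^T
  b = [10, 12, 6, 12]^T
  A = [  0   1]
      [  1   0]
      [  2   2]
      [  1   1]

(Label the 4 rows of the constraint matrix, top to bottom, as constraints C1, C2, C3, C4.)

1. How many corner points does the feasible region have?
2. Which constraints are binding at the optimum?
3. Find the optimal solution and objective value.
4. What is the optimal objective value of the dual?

1. 3
2. C3, p ≥ 0
3. p = 0, q = 3, z = 12
4. 12 (by strong duality, equal to the primal optimum)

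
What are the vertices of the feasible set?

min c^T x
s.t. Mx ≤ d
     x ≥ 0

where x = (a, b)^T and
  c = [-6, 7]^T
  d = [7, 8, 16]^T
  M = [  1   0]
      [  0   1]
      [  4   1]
Each vertex is the intersection of two constraint boundaries that also satisfies all remaining constraints:
  a = 0 and b = 0 → (0, 0)
  4a + b = 16 and b = 0 → (4, 0)
  b = 8 and 4a + b = 16 → (2, 8)
  b = 8 and a = 0 → (0, 8)

Vertices: (0, 0), (4, 0), (2, 8), (0, 8)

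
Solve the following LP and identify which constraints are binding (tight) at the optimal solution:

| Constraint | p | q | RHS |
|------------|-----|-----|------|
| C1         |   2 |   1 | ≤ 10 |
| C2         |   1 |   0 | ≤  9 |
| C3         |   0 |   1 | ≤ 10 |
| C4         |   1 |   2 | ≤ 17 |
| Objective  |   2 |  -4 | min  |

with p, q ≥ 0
Optimal: p = 0, q = 8.5
Slack at optimum:
  C1: slack = 1.5
  C2: slack = 9
  C3: slack = 1.5
  C4: slack = 0 (binding)
  p ≥ 0: p = 0 (binding)
  q ≥ 0: q = 8.5
Binding constraints: C4, p ≥ 0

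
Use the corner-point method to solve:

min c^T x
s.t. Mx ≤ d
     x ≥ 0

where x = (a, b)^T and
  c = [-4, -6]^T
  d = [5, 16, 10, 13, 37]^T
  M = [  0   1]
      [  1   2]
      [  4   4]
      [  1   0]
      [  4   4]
Each vertex is the intersection of two constraint boundaries that also satisfies all remaining constraints:
  a = 0 and b = 0 → (0, 0)
  4a + 4b = 10 and b = 0 → (2.5, 0)
  4a + 4b = 10 and a = 0 → (0, 2.5)

Evaluating z = -4a - 6b at each vertex:
  (0, 0): z = 0
  (2.5, 0): z = -10
  (0, 2.5): z = -15

The minimum is at (0, 2.5) with z = -15.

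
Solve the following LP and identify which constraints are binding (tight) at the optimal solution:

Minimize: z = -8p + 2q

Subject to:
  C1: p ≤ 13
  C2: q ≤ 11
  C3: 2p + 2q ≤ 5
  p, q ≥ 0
Optimal: p = 2.5, q = 0
Binding: C3, q ≥ 0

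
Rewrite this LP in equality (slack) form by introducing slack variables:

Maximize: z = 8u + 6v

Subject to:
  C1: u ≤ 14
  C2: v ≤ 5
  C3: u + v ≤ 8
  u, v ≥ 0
max z = 8u + 6v

s.t.
  u + s1 = 14
  v + s2 = 5
  u + v + s3 = 8
  u, v, s1, s2, s3 ≥ 0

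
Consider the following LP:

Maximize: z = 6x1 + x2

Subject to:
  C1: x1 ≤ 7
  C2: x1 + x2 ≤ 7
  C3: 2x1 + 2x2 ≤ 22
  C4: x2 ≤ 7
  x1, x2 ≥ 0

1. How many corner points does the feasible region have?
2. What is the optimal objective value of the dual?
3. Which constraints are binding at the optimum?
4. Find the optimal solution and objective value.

1. 3
2. 42 (by strong duality, equal to the primal optimum)
3. C1, C2, x2 ≥ 0
4. x1 = 7, x2 = 0, z = 42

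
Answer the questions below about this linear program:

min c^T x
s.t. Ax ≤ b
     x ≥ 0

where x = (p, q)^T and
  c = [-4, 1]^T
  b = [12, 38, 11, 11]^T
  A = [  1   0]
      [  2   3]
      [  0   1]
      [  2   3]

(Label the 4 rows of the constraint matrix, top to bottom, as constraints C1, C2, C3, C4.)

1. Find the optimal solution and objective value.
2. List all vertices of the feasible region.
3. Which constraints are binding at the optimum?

1. p = 5.5, q = 0, z = -22
2. (0, 0), (5.5, 0), (0, 3.667)
3. C4, q ≥ 0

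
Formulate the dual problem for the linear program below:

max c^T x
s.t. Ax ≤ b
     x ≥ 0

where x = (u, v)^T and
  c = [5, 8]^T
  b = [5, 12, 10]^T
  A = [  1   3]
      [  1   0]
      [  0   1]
Minimize: z = 5y1 + 12y2 + 10y3

Subject to:
  C1: -y1 - y2 ≤ -5
  C2: -3y1 - y3 ≤ -8
  y1, y2, y3 ≥ 0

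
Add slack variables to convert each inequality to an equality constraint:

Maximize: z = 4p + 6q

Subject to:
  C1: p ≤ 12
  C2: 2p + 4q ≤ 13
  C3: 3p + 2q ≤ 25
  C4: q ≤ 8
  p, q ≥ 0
max z = 4p + 6q

s.t.
  p + s1 = 12
  2p + 4q + s2 = 13
  3p + 2q + s3 = 25
  q + s4 = 8
  p, q, s1, s2, s3, s4 ≥ 0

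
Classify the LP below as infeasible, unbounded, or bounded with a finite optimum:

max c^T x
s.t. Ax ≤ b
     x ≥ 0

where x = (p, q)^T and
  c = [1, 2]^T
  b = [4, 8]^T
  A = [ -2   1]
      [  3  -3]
Feasible point: (0, 0) satisfies every constraint, so the LP is feasible.
Direction d = (1, 1): for each constraint row a, a·d ≤ 0 —
  (-2)(1) + (1)(1) = -1 ≤ 0
  (3)(1) + (-3)(1) = 0 ≤ 0
and d ≥ 0, so (0, 0) + t·d stays feasible for every t ≥ 0. Along this ray z = p + 2q changes by 3 per unit t, so z → +∞.

Unbounded: there is a feasible ray along which z → +∞.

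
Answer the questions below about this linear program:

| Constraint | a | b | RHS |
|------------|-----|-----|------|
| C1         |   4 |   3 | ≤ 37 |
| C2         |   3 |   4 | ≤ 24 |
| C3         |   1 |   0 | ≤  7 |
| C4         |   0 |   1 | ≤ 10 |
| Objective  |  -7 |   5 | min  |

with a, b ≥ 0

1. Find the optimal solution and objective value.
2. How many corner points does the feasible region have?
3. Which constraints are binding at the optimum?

1. a = 7, b = 0, z = -49
2. 4
3. C3, b ≥ 0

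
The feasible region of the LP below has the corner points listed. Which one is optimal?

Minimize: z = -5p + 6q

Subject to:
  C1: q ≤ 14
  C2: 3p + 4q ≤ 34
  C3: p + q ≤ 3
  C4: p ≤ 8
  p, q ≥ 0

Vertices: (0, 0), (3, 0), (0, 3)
Evaluating z = -5p + 6q at each vertex:
  (0, 0): z = 0
  (3, 0): z = -15
  (0, 3): z = 18

The smallest value is z = -15, attained at (3, 0).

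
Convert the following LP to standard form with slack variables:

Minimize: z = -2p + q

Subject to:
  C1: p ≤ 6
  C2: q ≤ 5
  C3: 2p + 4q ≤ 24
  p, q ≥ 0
min z = -2p + q

s.t.
  p + s1 = 6
  q + s2 = 5
  2p + 4q + s3 = 24
  p, q, s1, s2, s3 ≥ 0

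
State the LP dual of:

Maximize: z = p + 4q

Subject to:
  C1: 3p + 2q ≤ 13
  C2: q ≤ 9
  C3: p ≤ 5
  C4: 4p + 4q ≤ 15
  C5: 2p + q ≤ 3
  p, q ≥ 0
Minimize: z = 13y1 + 9y2 + 5y3 + 15y4 + 3y5

Subject to:
  C1: -3y1 - y3 - 4y4 - 2y5 ≤ -1
  C2: -2y1 - y2 - 4y4 - y5 ≤ -4
  y1, y2, y3, y4, y5 ≥ 0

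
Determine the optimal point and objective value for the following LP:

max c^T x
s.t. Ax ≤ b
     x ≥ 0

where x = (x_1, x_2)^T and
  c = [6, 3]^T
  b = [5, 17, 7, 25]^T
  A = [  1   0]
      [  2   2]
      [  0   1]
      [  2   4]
x_1 = 5, x_2 = 3.5, z = 40.5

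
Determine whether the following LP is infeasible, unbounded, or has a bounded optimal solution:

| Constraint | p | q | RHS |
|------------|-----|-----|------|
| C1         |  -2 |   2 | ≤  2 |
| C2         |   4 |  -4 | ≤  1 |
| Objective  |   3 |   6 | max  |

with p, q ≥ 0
Feasible point: (0, 0) satisfies every constraint, so the LP is feasible.
Direction d = (1, 1): for each constraint row a, a·d ≤ 0 —
  (-2)(1) + (2)(1) = 0 ≤ 0
  (4)(1) + (-4)(1) = 0 ≤ 0
and d ≥ 0, so (0, 0) + t·d stays feasible for every t ≥ 0. Along this ray z = 3p + 6q changes by 9 per unit t, so z → +∞.

The LP is unbounded; z can be made arbitrarily large.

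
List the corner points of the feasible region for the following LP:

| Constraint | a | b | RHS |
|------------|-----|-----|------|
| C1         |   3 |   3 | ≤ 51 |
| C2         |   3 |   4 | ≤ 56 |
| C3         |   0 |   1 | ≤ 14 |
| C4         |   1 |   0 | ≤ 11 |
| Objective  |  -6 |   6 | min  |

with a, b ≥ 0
Each vertex is the intersection of two constraint boundaries that also satisfies all remaining constraints:
  a = 0 and b = 0 → (0, 0)
  a = 11 and b = 0 → (11, 0)
  3a + 4b = 56 and a = 11 → (11, 5.75)
  3a + 4b = 56 and b = 14 → (0, 14)

Vertices: (0, 0), (11, 0), (11, 5.75), (0, 14)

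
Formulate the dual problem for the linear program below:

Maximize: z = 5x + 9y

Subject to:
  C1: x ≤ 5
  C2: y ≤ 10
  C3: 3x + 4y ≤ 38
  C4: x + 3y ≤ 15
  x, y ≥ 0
Minimize: z = 5y1 + 10y2 + 38y3 + 15y4

Subject to:
  C1: -y1 - 3y3 - y4 ≤ -5
  C2: -y2 - 4y3 - 3y4 ≤ -9
  y1, y2, y3, y4 ≥ 0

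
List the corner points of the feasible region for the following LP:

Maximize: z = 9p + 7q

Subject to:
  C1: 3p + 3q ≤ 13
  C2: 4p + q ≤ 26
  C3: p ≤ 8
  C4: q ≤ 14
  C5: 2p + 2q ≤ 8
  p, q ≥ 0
Each vertex is the intersection of two constraint boundaries that also satisfies all remaining constraints:
  p = 0 and q = 0 → (0, 0)
  2p + 2q = 8 and q = 0 → (4, 0)
  2p + 2q = 8 and p = 0 → (0, 4)

Vertices: (0, 0), (4, 0), (0, 4)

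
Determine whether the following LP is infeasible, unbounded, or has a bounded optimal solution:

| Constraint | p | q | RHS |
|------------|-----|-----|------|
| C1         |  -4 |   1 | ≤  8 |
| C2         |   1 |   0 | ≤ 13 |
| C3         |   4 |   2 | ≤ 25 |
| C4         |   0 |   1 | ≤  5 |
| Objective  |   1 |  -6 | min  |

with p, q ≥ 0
The point (0, 5) satisfies every constraint, so the LP is feasible; the constraints give p ≤ 13 and q ≤ 5, which with p, q ≥ 0 keep the feasible region inside a bounded box. A feasible, bounded LP attains a finite optimum at a vertex.

Evaluating z = p - 6q at each vertex:
  (0, 0): z = 0
  (6.25, 0): z = 6.25
  (3.75, 5): z = -26.25
  (0, 5): z = -30

Bounded optimum: z* = -30 at (0, 5).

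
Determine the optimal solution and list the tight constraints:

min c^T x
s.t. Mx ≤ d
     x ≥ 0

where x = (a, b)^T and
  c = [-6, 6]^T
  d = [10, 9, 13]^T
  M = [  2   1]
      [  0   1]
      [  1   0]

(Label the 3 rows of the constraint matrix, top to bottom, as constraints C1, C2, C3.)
Optimal: a = 5, b = 0
Slack at optimum:
  C1: slack = 0 (binding)
  C2: slack = 9
  C3: slack = 8
  a ≥ 0: a = 5
  b ≥ 0: b = 0 (binding)
Binding constraints: C1, b ≥ 0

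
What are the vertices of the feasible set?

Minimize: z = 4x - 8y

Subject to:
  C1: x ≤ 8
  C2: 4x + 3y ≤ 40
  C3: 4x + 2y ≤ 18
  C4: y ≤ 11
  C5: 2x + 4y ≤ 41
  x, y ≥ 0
Each vertex is the intersection of two constraint boundaries that also satisfies all remaining constraints:
  x = 0 and y = 0 → (0, 0)
  4x + 2y = 18 and y = 0 → (4.5, 0)
  4x + 2y = 18 and x = 0 → (0, 9)

Vertices: (0, 0), (4.5, 0), (0, 9)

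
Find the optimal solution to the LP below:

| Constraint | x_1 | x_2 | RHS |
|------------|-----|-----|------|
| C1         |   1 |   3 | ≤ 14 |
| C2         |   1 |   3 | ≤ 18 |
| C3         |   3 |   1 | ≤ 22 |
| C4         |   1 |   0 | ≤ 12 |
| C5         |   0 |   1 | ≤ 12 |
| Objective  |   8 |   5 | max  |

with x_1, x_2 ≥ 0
Each vertex is the intersection of two constraint boundaries that also satisfies all remaining constraints:
  x_1 = 0 and x_2 = 0 → (0, 0)
  3x_1 + x_2 = 22 and x_2 = 0 → (7.333, 0)
  x_1 + 3x_2 = 14 and 3x_1 + x_2 = 22 → (6.5, 2.5)
  x_1 + 3x_2 = 14 and x_1 = 0 → (0, 4.667)

Evaluating z = 8x_1 + 5x_2 at each vertex:
  (0, 0): z = 0
  (7.333, 0): z = 58.67
  (6.5, 2.5): z = 64.5
  (0, 4.667): z = 23.33

The maximum is at (6.5, 2.5) with z = 64.5.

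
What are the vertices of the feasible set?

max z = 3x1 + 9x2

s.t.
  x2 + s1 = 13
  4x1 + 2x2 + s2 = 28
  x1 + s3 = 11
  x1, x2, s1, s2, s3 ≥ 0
Each vertex is the intersection of two constraint boundaries that also satisfies all remaining constraints:
  x1 = 0 and x2 = 0 → (0, 0)
  4x1 + 2x2 = 28 and x2 = 0 → (7, 0)
  x2 = 13 and 4x1 + 2x2 = 28 → (0.5, 13)
  x2 = 13 and x1 = 0 → (0, 13)

Vertices: (0, 0), (7, 0), (0.5, 13), (0, 13)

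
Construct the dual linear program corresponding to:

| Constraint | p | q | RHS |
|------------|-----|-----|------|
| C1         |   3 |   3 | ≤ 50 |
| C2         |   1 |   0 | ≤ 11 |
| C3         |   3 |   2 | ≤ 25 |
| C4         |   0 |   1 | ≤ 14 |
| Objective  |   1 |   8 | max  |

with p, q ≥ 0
Minimize: z = 50y1 + 11y2 + 25y3 + 14y4

Subject to:
  C1: -3y1 - y2 - 3y3 ≤ -1
  C2: -3y1 - 2y3 - y4 ≤ -8
  y1, y2, y3, y4 ≥ 0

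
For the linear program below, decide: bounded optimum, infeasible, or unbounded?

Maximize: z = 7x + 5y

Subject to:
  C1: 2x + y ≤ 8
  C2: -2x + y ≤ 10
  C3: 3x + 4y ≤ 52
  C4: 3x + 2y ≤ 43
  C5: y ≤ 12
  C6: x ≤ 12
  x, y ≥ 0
The point (0, 8) satisfies every constraint, so the LP is feasible; the constraints give x ≤ 12 and y ≤ 12, which with x, y ≥ 0 keep the feasible region inside a bounded box. A feasible, bounded LP attains a finite optimum at a vertex.

Evaluating z = 7x + 5y at each vertex:
  (0, 0): z = 0
  (4, 0): z = 28
  (0, 8): z = 40

Bounded optimum: z* = 40 at (0, 8).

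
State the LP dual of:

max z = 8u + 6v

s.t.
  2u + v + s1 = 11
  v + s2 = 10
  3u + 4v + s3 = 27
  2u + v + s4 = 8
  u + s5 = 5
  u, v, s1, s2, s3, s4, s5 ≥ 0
Minimize: z = 11y1 + 10y2 + 27y3 + 8y4 + 5y5

Subject to:
  C1: -2y1 - 3y3 - 2y4 - y5 ≤ -8
  C2: -y1 - y2 - 4y3 - y4 ≤ -6
  y1, y2, y3, y4, y5 ≥ 0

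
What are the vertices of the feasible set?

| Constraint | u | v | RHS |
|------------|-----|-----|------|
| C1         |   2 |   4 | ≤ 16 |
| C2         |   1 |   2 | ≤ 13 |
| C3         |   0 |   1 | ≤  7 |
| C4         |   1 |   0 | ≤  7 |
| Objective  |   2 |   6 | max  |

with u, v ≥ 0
Each vertex is the intersection of two constraint boundaries that also satisfies all remaining constraints:
  u = 0 and v = 0 → (0, 0)
  u = 7 and v = 0 → (7, 0)
  2u + 4v = 16 and u = 7 → (7, 0.5)
  2u + 4v = 16 and u = 0 → (0, 4)

Vertices: (0, 0), (7, 0), (7, 0.5), (0, 4)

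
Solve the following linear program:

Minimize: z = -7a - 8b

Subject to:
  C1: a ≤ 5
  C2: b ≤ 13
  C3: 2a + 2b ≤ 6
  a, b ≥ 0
Each vertex is the intersection of two constraint boundaries that also satisfies all remaining constraints:
  a = 0 and b = 0 → (0, 0)
  2a + 2b = 6 and b = 0 → (3, 0)
  2a + 2b = 6 and a = 0 → (0, 3)

Evaluating z = -7a - 8b at each vertex:
  (0, 0): z = 0
  (3, 0): z = -21
  (0, 3): z = -24

The minimum is at (0, 3) with z = -24.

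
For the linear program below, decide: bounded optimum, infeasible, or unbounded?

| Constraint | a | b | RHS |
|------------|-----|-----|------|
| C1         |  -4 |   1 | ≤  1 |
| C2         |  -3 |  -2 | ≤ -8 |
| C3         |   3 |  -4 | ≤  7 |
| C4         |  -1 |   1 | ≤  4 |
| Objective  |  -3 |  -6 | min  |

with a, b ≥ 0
Feasible point: (2, 1) satisfies every constraint, so the LP is feasible.
Direction d = (1, 1): for each constraint row a, a·d ≤ 0 —
  (-4)(1) + (1)(1) = -3 ≤ 0
  (-3)(1) + (-2)(1) = -5 ≤ 0
  (3)(1) + (-4)(1) = -1 ≤ 0
  (-1)(1) + (1)(1) = 0 ≤ 0
and d ≥ 0, so (2, 1) + t·d stays feasible for every t ≥ 0. Along this ray z = -3a - 6b changes by -9 per unit t, so z → −∞.

Unbounded — the objective can decrease without bound over the feasible region.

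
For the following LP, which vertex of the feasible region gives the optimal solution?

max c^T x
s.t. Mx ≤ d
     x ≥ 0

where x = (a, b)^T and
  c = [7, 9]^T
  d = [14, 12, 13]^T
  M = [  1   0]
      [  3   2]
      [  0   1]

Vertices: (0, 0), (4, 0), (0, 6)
(0, 6) with z = 54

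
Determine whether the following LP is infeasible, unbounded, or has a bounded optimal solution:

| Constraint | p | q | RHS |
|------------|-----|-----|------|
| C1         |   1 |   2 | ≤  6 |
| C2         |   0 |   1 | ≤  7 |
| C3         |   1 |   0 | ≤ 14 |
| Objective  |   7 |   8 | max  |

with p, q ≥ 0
The point (6, 0) satisfies every constraint, so the LP is feasible; the constraints give p ≤ 14 and q ≤ 7, which with p, q ≥ 0 keep the feasible region inside a bounded box. A feasible, bounded LP attains a finite optimum at a vertex.

Bounded optimum: z* = 42 at (6, 0).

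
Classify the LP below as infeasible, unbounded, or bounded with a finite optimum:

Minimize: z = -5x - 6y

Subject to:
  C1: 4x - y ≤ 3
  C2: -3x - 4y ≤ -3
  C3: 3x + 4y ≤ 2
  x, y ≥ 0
C3 requires 3x + 4y ≤ 2, while C2 (-3x - 4y ≤ -3) is equivalent to 3x + 4y ≥ 3. Together they would need 3 ≤ 3x + 4y ≤ 2, which is impossible since 3 > 2. No point satisfies all constraints.

The feasible region is empty; the LP is infeasible.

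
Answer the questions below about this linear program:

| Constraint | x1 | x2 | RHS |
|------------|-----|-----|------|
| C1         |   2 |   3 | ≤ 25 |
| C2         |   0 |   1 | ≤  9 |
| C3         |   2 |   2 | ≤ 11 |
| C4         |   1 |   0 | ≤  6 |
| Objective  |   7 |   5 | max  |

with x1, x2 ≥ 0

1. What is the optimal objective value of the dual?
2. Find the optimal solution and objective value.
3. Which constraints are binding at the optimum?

1. 38.5 (by strong duality, equal to the primal optimum)
2. x1 = 5.5, x2 = 0, z = 38.5
3. C3, x2 ≥ 0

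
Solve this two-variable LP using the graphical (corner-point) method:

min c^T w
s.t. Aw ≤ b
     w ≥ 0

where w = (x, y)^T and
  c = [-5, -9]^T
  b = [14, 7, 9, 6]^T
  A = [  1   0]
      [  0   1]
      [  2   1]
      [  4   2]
Each vertex is the intersection of two constraint boundaries that also satisfies all remaining constraints:
  x = 0 and y = 0 → (0, 0)
  4x + 2y = 6 and y = 0 → (1.5, 0)
  4x + 2y = 6 and x = 0 → (0, 3)

Evaluating z = -5x - 9y at each vertex:
  (0, 0): z = 0
  (1.5, 0): z = -7.5
  (0, 3): z = -27

The minimum is at (0, 3) with z = -27.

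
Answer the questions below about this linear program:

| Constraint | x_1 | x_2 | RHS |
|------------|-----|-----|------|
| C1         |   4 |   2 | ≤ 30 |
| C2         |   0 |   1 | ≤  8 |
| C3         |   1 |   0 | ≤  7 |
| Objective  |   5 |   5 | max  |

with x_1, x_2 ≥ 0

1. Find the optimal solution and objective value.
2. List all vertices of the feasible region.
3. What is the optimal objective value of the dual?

1. x_1 = 3.5, x_2 = 8, z = 57.5
2. (0, 0), (7, 0), (7, 1), (3.5, 8), (0, 8)
3. 57.5 (by strong duality, equal to the primal optimum)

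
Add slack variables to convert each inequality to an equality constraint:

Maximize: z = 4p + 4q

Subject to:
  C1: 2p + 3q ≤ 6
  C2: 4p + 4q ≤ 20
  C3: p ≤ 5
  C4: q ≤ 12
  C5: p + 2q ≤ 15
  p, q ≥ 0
max z = 4p + 4q

s.t.
  2p + 3q + s1 = 6
  4p + 4q + s2 = 20
  p + s3 = 5
  q + s4 = 12
  p + 2q + s5 = 15
  p, q, s1, s2, s3, s4, s5 ≥ 0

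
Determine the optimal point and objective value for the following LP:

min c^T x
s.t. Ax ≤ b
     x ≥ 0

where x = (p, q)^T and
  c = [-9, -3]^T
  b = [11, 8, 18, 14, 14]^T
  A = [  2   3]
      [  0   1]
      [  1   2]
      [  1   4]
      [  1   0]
Each vertex is the intersection of two constraint boundaries that also satisfies all remaining constraints:
  p = 0 and q = 0 → (0, 0)
  2p + 3q = 11 and q = 0 → (5.5, 0)
  2p + 3q = 11 and p + 4q = 14 → (0.4, 3.4)
  p + 4q = 14 and p = 0 → (0, 3.5)

Evaluating z = -9p - 3q at each vertex:
  (0, 0): z = 0
  (5.5, 0): z = -49.5
  (0.4, 3.4): z = -13.8
  (0, 3.5): z = -10.5

The minimum is at (5.5, 0) with z = -49.5.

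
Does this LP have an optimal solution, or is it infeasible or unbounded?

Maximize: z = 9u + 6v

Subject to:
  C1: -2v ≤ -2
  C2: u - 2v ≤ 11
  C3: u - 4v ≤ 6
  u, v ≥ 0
Feasible point: (0, 1) satisfies every constraint, so the LP is feasible.
Direction d = (0, 1): for each constraint row a, a·d ≤ 0 —
  (0)(0) + (-2)(1) = -2 ≤ 0
  (1)(0) + (-2)(1) = -2 ≤ 0
  (1)(0) + (-4)(1) = -4 ≤ 0
and d ≥ 0, so (0, 1) + t·d stays feasible for every t ≥ 0. Along this ray z = 9u + 6v changes by 6 per unit t, so z → +∞.

Unbounded — the objective can increase without bound over the feasible region.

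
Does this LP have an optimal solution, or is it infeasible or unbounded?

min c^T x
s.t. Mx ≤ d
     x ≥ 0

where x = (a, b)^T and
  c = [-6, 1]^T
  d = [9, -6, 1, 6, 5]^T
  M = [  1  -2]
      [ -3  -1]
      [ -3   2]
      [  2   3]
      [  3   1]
One constraint requires 3a + b ≤ 5, while the constraint -3a - b ≤ -6 is equivalent to 3a + b ≥ 6. Together they would need 6 ≤ 3a + b ≤ 5, which is impossible since 6 > 5. No point satisfies all constraints.

Infeasible: no point satisfies all constraints simultaneously.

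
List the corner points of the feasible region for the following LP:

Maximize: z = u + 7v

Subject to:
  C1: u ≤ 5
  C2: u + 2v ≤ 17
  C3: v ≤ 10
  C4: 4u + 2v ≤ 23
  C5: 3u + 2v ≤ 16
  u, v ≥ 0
Each vertex is the intersection of two constraint boundaries that also satisfies all remaining constraints:
  u = 0 and v = 0 → (0, 0)
  u = 5 and v = 0 → (5, 0)
  u = 5 and 3u + 2v = 16 → (5, 0.5)
  3u + 2v = 16 and u = 0 → (0, 8)

Vertices: (0, 0), (5, 0), (5, 0.5), (0, 8)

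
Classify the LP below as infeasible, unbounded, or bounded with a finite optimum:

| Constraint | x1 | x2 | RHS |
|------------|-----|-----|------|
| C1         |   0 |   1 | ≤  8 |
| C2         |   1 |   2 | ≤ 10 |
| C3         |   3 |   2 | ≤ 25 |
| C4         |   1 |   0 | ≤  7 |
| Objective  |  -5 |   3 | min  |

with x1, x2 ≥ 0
The point (7, 0) satisfies every constraint, so the LP is feasible; the constraints give x1 ≤ 7 and x2 ≤ 8, which with x1, x2 ≥ 0 keep the feasible region inside a bounded box. A feasible, bounded LP attains a finite optimum at a vertex.

Evaluating z = -5x1 + 3x2 at each vertex:
  (0, 0): z = 0
  (7, 0): z = -35
  (7, 1.5): z = -30.5
  (0, 5): z = 15

The LP has an optimal solution: (7, 0) with z = -35.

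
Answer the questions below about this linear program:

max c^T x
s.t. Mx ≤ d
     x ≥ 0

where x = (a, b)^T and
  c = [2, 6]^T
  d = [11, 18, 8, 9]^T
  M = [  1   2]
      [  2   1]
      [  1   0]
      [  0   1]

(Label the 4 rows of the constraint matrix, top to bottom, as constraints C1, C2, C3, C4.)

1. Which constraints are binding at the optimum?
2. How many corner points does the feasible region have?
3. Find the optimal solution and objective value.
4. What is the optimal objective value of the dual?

1. C1, a ≥ 0
2. 4
3. a = 0, b = 5.5, z = 33
4. 33 (by strong duality, equal to the primal optimum)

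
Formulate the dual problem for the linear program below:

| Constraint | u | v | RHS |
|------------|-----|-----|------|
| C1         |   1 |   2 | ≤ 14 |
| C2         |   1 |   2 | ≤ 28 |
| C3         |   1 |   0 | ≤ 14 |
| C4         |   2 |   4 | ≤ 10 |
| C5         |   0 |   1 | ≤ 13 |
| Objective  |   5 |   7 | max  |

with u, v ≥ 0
Minimize: z = 14y1 + 28y2 + 14y3 + 10y4 + 13y5

Subject to:
  C1: -y1 - y2 - y3 - 2y4 ≤ -5
  C2: -2y1 - 2y2 - 4y4 - y5 ≤ -7
  y1, y2, y3, y4, y5 ≥ 0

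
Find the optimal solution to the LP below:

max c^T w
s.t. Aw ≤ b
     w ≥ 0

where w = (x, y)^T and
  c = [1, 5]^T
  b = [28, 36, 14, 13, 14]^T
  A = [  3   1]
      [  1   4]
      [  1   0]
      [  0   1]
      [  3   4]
Each vertex is the intersection of two constraint boundaries that also satisfies all remaining constraints:
  x = 0 and y = 0 → (0, 0)
  3x + 4y = 14 and y = 0 → (4.667, 0)
  3x + 4y = 14 and x = 0 → (0, 3.5)

Evaluating z = x + 5y at each vertex:
  (0, 0): z = 0
  (4.667, 0): z = 4.667
  (0, 3.5): z = 17.5

The maximum is at (0, 3.5) with z = 17.5.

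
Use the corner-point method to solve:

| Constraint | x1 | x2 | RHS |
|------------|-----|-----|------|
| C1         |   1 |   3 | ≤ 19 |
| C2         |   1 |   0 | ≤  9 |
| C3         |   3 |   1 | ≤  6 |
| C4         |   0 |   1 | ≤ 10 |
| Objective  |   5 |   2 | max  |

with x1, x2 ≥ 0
Each vertex is the intersection of two constraint boundaries that also satisfies all remaining constraints:
  x1 = 0 and x2 = 0 → (0, 0)
  3x1 + x2 = 6 and x2 = 0 → (2, 0)
  3x1 + x2 = 6 and x1 = 0 → (0, 6)

Evaluating z = 5x1 + 2x2 at each vertex:
  (0, 0): z = 0
  (2, 0): z = 10
  (0, 6): z = 12

The maximum is at (0, 6) with z = 12.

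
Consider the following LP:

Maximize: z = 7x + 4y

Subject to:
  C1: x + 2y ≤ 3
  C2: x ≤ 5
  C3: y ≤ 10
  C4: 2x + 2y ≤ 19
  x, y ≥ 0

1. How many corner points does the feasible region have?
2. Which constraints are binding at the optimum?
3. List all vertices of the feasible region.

1. 3
2. C1, y ≥ 0
3. (0, 0), (3, 0), (0, 1.5)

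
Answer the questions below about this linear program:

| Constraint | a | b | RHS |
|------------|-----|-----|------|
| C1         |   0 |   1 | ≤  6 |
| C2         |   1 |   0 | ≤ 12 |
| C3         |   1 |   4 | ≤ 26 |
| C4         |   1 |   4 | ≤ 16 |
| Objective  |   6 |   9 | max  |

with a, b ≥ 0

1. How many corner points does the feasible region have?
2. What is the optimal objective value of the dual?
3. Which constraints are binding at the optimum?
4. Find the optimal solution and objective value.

1. 4
2. 81 (by strong duality, equal to the primal optimum)
3. C2, C4
4. a = 12, b = 1, z = 81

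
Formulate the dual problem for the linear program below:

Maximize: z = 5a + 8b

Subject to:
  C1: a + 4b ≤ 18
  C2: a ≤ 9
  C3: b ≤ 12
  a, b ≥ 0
Minimize: z = 18y1 + 9y2 + 12y3

Subject to:
  C1: -y1 - y2 ≤ -5
  C2: -4y1 - y3 ≤ -8
  y1, y2, y3 ≥ 0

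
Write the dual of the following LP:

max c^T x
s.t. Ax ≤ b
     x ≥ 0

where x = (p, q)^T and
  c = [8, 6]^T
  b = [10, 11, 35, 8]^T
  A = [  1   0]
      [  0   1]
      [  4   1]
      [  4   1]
Minimize: z = 10y1 + 11y2 + 35y3 + 8y4

Subject to:
  C1: -y1 - 4y3 - 4y4 ≤ -8
  C2: -y2 - y3 - y4 ≤ -6
  y1, y2, y3, y4 ≥ 0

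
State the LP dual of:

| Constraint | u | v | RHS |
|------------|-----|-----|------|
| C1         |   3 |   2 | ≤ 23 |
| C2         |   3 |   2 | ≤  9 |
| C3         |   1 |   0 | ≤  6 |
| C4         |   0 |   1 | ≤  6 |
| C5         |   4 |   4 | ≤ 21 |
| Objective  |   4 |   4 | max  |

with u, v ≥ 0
Minimize: z = 23y1 + 9y2 + 6y3 + 6y4 + 21y5

Subject to:
  C1: -3y1 - 3y2 - y3 - 4y5 ≤ -4
  C2: -2y1 - 2y2 - y4 - 4y5 ≤ -4
  y1, y2, y3, y4, y5 ≥ 0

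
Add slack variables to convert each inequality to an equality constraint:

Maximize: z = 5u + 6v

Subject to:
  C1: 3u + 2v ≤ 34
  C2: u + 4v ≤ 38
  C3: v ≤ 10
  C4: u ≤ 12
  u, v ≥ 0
max z = 5u + 6v

s.t.
  3u + 2v + s1 = 34
  u + 4v + s2 = 38
  v + s3 = 10
  u + s4 = 12
  u, v, s1, s2, s3, s4 ≥ 0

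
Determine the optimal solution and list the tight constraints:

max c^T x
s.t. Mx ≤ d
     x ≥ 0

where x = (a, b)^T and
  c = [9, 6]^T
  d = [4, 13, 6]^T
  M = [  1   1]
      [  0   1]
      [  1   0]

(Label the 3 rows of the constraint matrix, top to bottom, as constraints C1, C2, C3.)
Optimal: a = 4, b = 0
Binding: C1, b ≥ 0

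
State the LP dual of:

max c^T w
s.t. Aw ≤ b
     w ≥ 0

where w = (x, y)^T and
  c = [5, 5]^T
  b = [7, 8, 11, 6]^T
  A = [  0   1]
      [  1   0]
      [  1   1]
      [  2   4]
Minimize: z = 7y1 + 8y2 + 11y3 + 6y4

Subject to:
  C1: -y2 - y3 - 2y4 ≤ -5
  C2: -y1 - y3 - 4y4 ≤ -5
  y1, y2, y3, y4 ≥ 0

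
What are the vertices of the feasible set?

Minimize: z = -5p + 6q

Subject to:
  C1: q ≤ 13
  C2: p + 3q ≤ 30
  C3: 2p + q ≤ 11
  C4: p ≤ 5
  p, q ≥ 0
Each vertex is the intersection of two constraint boundaries that also satisfies all remaining constraints:
  p = 0 and q = 0 → (0, 0)
  p = 5 and q = 0 → (5, 0)
  2p + q = 11 and p = 5 → (5, 1)
  p + 3q = 30 and 2p + q = 11 → (0.6, 9.8)
  p + 3q = 30 and p = 0 → (0, 10)

Vertices: (0, 0), (5, 0), (5, 1), (0.6, 9.8), (0, 10)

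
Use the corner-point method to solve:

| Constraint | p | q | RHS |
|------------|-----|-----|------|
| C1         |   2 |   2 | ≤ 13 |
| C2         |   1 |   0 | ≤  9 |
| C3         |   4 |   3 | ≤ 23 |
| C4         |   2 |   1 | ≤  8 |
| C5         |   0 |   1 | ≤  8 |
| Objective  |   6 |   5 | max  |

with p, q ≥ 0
Each vertex is the intersection of two constraint boundaries that also satisfies all remaining constraints:
  p = 0 and q = 0 → (0, 0)
  2p + q = 8 and q = 0 → (4, 0)
  2p + 2q = 13 and 2p + q = 8 → (1.5, 5)
  2p + 2q = 13 and p = 0 → (0, 6.5)

Evaluating z = 6p + 5q at each vertex:
  (0, 0): z = 0
  (4, 0): z = 24
  (1.5, 5): z = 34
  (0, 6.5): z = 32.5

The maximum is at (1.5, 5) with z = 34.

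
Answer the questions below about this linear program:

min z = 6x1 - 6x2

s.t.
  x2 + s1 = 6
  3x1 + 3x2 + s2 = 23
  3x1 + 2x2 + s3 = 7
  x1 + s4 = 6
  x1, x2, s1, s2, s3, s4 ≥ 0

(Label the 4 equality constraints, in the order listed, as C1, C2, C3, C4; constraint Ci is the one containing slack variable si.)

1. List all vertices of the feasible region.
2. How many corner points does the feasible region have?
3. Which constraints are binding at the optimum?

1. (0, 0), (2.333, 0), (0, 3.5)
2. 3
3. C3, x1 ≥ 0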